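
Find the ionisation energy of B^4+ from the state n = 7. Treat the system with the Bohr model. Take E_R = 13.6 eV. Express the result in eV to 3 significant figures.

6.94 eV

E_n = −E_R·Z²/n² = −13.6 × 5²/7² eV = -6.94 eV
Ionisation energy = −E_n = 6.94 eV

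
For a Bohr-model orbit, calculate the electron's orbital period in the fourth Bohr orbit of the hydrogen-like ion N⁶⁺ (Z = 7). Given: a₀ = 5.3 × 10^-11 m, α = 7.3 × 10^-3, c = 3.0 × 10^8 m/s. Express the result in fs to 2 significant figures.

r = n²a₀/Z = 4²·5.3 × 10^-11/7 = 1.2 × 10^-10 m
v = Zαc/n = 7·0.0073·3.0 × 10^8/4 = 3.8 × 10^6 m/s
T = 2πr/v = 2.0 × 10^-16 s = 0.20 fs

0.20 fs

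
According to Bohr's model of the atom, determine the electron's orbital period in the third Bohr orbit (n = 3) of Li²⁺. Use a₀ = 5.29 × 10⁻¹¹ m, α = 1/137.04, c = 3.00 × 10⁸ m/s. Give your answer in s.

r = n²a₀/Z = 3²·5.29 × 10⁻¹¹/3 = 1.59 × 10⁻¹⁰ m
v = Zαc/n = 3·0.00730·3.00 × 10⁸/3 = 2.19 × 10⁶ m/s
T = 2πr/v = 4.55 × 10⁻¹⁶ s

4.55 × 10⁻¹⁶ s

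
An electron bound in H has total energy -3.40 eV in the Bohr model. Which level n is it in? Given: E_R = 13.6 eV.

E_n = −E_R Z²/n² ⇒ n² = E_R Z²/(−E_n) = 13.6 × 1² / 3.40 ≈ 4.00
n = 2

2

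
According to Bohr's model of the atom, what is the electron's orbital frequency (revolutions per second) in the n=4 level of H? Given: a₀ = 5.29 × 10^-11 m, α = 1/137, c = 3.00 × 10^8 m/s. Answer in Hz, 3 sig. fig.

1.03 × 10^14 Hz

r = n²a₀/Z = 8.46 × 10^-10 m, v = Zαc/n = 5.47 × 10^5 m/s
f = v/(2πr) = 1.03 × 10^14 Hz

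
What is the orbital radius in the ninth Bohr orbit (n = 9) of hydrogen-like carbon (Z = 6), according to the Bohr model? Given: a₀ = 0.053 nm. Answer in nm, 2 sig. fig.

0.72 nm

r_n = n²a₀/Z = 9² × 0.053 / 6
    = 81 × 0.053 / 6 = 0.72 nm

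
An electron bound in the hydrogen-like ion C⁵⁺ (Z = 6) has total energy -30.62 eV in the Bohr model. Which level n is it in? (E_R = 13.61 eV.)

E_n = −E_R Z²/n² ⇒ n² = E_R Z²/(−E_n) = 13.61 × 6² / 30.62 ≈ 16.00
n = 4

4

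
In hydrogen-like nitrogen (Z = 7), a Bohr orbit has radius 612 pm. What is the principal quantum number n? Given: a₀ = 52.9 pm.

9

r_n = n²a₀/Z ⇒ n² = rZ/a₀ = 612 × 7 / 52.9 ≈ 80.98
n = 9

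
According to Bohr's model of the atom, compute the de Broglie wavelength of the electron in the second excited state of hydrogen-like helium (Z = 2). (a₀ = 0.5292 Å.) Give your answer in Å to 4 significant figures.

The Bohr quantisation condition is nλ = 2πr_n.
r_n = n²a₀/Z = 2.381 Å
λ = 2πr_n/n = 2π·2.381/3 = 4.988 Å

4.988 Å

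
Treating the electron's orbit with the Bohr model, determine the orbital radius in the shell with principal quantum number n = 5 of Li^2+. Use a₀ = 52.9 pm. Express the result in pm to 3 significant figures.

441 pm

r_n = n²a₀/Z = 5² × 52.9 / 3
    = 25 × 52.9 / 3 = 441 pm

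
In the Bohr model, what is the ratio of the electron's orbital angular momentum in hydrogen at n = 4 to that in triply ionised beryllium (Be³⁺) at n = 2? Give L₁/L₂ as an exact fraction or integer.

2

L = nℏ is independent of Z.
L₁/L₂ = n₁/n₂ = 4/2 = 2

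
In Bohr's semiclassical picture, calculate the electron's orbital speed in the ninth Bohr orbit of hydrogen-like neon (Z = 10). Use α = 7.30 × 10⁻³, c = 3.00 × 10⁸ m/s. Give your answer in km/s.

2430 km/s

v_n = Zαc/n = 10 × 0.00730 × 3.00 × 10⁸ / 9
    = 2430 km/s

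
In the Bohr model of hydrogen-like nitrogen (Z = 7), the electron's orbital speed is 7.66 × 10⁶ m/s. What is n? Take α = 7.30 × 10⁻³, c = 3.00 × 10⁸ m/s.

v_n = Zαc/n ⇒ n = Zαc/v = 7 × 0.00730 × 3.00 × 10⁸ / 7.66 × 10⁶ ≈ 2.00
n = 2

2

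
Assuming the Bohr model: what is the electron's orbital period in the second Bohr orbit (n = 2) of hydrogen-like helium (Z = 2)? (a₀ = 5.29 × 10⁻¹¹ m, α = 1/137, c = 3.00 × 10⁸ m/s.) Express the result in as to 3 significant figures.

304 as

r = n²a₀/Z = 2²·5.29 × 10⁻¹¹/2 = 1.06 × 10⁻¹⁰ m
v = Zαc/n = 2·0.00730·3.00 × 10⁸/2 = 2.19 × 10⁶ m/s
T = 2πr/v = 3.04 × 10⁻¹⁶ s = 304 as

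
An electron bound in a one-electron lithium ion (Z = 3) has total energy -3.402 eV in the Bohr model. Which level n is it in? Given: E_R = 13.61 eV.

E_n = −E_R Z²/n² ⇒ n² = E_R Z²/(−E_n) = 13.61 × 3² / 3.402 ≈ 36.01
n = 6

6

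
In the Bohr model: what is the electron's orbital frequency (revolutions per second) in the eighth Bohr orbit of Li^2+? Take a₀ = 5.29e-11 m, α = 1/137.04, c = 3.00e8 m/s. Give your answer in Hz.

r = n²a₀/Z = 1.13e-9 m, v = Zαc/n = 8.21e5 m/s
f = v/(2πr) = 1.16e14 Hz

1.16e14 Hz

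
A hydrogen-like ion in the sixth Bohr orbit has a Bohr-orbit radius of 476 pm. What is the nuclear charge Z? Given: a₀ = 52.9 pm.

4

r_n = n²a₀/Z ⇒ Z = n²a₀/r = 6² × 52.9 / 476 ≈ 4.00
Z = 4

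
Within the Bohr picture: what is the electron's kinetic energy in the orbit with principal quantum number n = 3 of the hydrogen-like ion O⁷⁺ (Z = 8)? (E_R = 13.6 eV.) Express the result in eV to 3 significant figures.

For a Coulomb orbit the virial theorem gives K = −E_n.
E_n = −E_R·Z²/n², so K = E_R·Z²/n² = 13.6 × 8²/3² = 96.7 eV

96.7 eV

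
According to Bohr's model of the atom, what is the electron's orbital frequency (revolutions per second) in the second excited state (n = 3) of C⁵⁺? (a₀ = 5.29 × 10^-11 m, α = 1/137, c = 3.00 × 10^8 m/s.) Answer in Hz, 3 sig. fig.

8.78 × 10^15 Hz

r = n²a₀/Z = 7.94 × 10^-11 m, v = Zαc/n = 4.38 × 10^6 m/s
f = v/(2πr) = 8.78 × 10^15 Hz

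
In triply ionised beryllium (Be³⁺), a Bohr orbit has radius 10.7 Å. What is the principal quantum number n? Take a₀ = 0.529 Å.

9

r_n = n²a₀/Z ⇒ n² = rZ/a₀ = 10.7 × 4 / 0.529 ≈ 80.91
n = 9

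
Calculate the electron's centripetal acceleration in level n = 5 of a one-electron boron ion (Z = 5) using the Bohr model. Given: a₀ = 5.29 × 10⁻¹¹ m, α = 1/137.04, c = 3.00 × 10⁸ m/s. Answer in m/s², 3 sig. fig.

r = n²a₀/Z = 2.64 × 10⁻¹⁰ m, v = Zαc/n = 2.19 × 10⁶ m/s
a = v²/r = (2.19 × 10⁶)² / 2.64 × 10⁻¹⁰ = 1.81 × 10²² m/s²

1.81 × 10²² m/s²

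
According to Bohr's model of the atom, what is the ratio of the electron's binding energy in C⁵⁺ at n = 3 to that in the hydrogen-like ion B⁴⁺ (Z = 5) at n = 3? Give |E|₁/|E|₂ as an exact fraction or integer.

36/25

|E| ∝ Z^2 · n^-2
|E|₁/|E|₂ = (6/5)^2 · (3/3)^-2 = 36/25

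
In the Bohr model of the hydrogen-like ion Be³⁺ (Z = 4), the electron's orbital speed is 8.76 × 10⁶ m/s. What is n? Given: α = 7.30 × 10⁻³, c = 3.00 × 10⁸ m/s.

v_n = Zαc/n ⇒ n = Zαc/v = 4 × 0.00730 × 3.00 × 10⁸ / 8.76 × 10⁶ ≈ 1.00
n = 1

1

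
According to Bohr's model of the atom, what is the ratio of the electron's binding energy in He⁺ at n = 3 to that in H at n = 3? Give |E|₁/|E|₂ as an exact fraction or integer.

4

|E| ∝ Z^2 · n^-2
|E|₁/|E|₂ = (2/1)^2 · (3/3)^-2 = 4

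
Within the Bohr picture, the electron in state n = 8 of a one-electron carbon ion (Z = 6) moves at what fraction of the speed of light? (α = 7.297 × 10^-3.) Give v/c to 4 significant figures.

0.005473

v_n = Zαc/n, so v/c = Zα/n = 6 × 0.007297 / 8 = 0.005473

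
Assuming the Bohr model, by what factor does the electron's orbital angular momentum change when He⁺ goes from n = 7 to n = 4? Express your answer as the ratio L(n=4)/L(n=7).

4/7

L = nℏ depends only on n, so L ∝ n.
L(n=4)/L(n=7) = (4/7)^1 = 4/7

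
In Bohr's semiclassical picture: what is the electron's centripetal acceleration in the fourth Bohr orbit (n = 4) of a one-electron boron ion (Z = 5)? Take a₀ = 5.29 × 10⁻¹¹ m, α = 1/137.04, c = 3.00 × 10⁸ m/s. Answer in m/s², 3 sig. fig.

r = n²a₀/Z = 1.69 × 10⁻¹⁰ m, v = Zαc/n = 2.74 × 10⁶ m/s
a = v²/r = (2.74 × 10⁶)² / 1.69 × 10⁻¹⁰ = 4.42 × 10²² m/s²

4.42 × 10²² m/s²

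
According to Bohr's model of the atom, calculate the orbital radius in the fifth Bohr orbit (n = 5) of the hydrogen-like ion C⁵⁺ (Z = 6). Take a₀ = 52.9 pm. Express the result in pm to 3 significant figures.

r_n = n²a₀/Z = 5² × 52.9 / 6
    = 25 × 52.9 / 6 = 220 pm

220 pm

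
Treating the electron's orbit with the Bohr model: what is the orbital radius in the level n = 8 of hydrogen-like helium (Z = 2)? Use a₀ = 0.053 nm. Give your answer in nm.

r_n = n²a₀/Z = 8² × 0.053 / 2
    = 64 × 0.053 / 2 = 1.7 nm

1.7 nm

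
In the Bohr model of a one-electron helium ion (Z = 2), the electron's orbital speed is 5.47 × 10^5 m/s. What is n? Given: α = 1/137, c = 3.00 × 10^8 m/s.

v_n = Zαc/n ⇒ n = Zαc/v = 2 × 0.00730 × 3.00 × 10^8 / 5.47 × 10^5 ≈ 8.01
n = 8

8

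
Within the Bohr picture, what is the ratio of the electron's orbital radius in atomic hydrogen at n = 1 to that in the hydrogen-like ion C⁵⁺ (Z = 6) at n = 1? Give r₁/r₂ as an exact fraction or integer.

6

r ∝ Z^-1 · n^2
r₁/r₂ = (1/6)^-1 · (1/1)^2 = 6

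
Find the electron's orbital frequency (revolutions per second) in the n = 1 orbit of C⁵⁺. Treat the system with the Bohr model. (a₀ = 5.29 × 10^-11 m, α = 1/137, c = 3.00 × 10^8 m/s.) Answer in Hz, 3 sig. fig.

2.37 × 10^17 Hz

r = n²a₀/Z = 8.82 × 10^-12 m, v = Zαc/n = 1.31 × 10^7 m/s
f = v/(2πr) = 2.37 × 10^17 Hz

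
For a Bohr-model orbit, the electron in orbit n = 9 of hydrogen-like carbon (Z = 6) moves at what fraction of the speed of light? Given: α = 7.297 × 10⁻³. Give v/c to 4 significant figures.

0.004865

v_n = Zαc/n, so v/c = Zα/n = 6 × 0.007297 / 9 = 0.004865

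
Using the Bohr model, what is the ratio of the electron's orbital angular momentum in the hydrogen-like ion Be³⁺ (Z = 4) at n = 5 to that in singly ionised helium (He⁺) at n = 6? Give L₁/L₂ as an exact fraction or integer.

5/6

L = nℏ is independent of Z.
L₁/L₂ = n₁/n₂ = 5/6 = 5/6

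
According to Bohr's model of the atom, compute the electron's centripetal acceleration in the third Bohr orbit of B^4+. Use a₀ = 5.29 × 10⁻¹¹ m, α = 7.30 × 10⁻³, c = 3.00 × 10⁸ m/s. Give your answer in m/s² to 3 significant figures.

1.40 × 10²³ m/s²

r = n²a₀/Z = 9.52 × 10⁻¹¹ m, v = Zαc/n = 3.65 × 10⁶ m/s
a = v²/r = (3.65 × 10⁶)² / 9.52 × 10⁻¹¹ = 1.40 × 10²³ m/s²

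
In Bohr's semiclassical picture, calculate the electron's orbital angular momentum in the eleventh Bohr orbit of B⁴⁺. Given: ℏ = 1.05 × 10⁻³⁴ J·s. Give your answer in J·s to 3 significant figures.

L_n = nℏ = 11 × 1.05 × 10⁻³⁴ = 1.16 × 10⁻³³ J·s

1.16 × 10⁻³³ J·s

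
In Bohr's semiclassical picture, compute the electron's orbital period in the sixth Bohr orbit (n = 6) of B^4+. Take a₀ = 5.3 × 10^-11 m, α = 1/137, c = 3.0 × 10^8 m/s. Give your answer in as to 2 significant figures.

r = n²a₀/Z = 6²·5.3 × 10^-11/5 = 3.8 × 10^-10 m
v = Zαc/n = 5·0.0073·3.0 × 10^8/6 = 1.8 × 10^6 m/s
T = 2πr/v = 1.3 × 10^-15 s = 1300 as

1300 as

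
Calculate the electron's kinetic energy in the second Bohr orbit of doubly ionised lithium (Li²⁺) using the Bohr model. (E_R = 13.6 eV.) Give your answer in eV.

30.6 eV

For a Coulomb orbit the virial theorem gives K = −E_n.
E_n = −E_R·Z²/n², so K = E_R·Z²/n² = 13.6 × 3²/2² = 30.6 eV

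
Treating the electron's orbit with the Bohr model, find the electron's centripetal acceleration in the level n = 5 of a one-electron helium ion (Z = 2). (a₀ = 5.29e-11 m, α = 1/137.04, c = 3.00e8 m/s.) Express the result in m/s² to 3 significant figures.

r = n²a₀/Z = 6.61e-10 m, v = Zαc/n = 8.76e5 m/s
a = v²/r = (8.76e5)² / 6.61e-10 = 1.16e21 m/s²

1.16e21 m/s²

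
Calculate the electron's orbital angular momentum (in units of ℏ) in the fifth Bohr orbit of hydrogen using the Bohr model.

5

L_n = nℏ, so L/ℏ = n = 5.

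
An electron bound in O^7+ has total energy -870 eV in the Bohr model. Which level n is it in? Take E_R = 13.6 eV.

1

E_n = −E_R Z²/n² ⇒ n² = E_R Z²/(−E_n) = 13.6 × 8² / 870 ≈ 1.00
n = 1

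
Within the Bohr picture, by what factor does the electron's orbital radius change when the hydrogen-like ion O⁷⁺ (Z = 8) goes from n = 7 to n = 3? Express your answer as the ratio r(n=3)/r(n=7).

r ∝ Z^-1 · n^2; with Z fixed, r ∝ n^2.
r(n=3)/r(n=7) = (3/7)^2 = 9/49

9/49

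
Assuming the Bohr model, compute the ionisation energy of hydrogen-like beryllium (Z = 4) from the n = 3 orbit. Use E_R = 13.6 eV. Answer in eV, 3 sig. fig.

24.2 eV

E_n = −E_R·Z²/n² = −13.6 × 4²/3² eV = -24.2 eV
Ionisation energy = −E_n = 24.2 eV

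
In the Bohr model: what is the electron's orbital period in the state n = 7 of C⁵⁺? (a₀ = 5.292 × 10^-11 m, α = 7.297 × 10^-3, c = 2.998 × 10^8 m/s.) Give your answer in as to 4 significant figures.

r = n²a₀/Z = 7²·5.292 × 10^-11/6 = 4.322 × 10^-10 m
v = Zαc/n = 6·0.007297·2.998 × 10^8/7 = 1.875 × 10^6 m/s
T = 2πr/v = 1.448 × 10^-15 s = 1448 as

1448 as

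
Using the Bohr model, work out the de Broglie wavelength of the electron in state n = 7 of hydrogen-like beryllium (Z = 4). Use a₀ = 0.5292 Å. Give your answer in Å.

The Bohr quantisation condition is nλ = 2πr_n.
r_n = n²a₀/Z = 6.483 Å
λ = 2πr_n/n = 2π·6.483/7 = 5.819 Å

5.819 Å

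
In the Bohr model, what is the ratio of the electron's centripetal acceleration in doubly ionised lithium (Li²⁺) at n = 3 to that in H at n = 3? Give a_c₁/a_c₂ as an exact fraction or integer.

a_c ∝ Z^3 · n^-4
a_c₁/a_c₂ = (3/1)^3 · (3/3)^-4 = 27

27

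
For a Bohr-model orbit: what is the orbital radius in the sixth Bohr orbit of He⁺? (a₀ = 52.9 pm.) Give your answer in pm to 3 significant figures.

952 pm

r_n = n²a₀/Z = 6² × 52.9 / 2
    = 36 × 52.9 / 2 = 952 pm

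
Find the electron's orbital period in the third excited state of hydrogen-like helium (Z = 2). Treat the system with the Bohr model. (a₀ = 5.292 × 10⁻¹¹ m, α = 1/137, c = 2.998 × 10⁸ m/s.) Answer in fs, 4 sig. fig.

2.431 fs

r = n²a₀/Z = 4²·5.292 × 10⁻¹¹/2 = 4.234 × 10⁻¹⁰ m
v = Zαc/n = 2·0.007299·2.998 × 10⁸/4 = 1.094 × 10⁶ m/s
T = 2πr/v = 2.431 × 10⁻¹⁵ s = 2.431 fs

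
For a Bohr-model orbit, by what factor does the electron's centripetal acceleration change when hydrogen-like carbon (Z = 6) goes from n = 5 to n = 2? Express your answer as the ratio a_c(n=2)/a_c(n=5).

625/16

a_c ∝ Z^3 · n^-4; with Z fixed, a_c ∝ n^-4.
a_c(n=2)/a_c(n=5) = (2/5)^-4 = 625/16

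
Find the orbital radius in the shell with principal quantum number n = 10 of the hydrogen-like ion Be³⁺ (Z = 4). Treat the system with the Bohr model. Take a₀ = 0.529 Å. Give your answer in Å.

r_n = n²a₀/Z = 10² × 0.529 / 4
    = 100 × 0.529 / 4 = 13.2 Å

13.2 Å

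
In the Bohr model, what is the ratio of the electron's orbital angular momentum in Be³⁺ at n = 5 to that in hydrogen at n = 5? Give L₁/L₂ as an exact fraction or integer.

1

L = nℏ is independent of Z.
L₁/L₂ = n₁/n₂ = 5/5 = 1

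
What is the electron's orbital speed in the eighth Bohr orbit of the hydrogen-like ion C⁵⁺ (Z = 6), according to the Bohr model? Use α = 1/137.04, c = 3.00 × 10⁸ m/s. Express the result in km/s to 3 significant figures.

1640 km/s

v_n = Zαc/n = 6 × 0.00730 × 3.00 × 10⁸ / 8
    = 1640 km/s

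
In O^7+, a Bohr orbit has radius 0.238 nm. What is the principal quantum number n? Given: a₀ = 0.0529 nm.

r_n = n²a₀/Z ⇒ n² = rZ/a₀ = 0.238 × 8 / 0.0529 ≈ 35.99
n = 6

6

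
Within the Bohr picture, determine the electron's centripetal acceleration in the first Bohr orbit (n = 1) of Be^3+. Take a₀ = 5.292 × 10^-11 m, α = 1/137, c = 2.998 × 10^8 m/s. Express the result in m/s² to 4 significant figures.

5.791 × 10^24 m/s²

r = n²a₀/Z = 1.323 × 10^-11 m, v = Zαc/n = 8.753 × 10^6 m/s
a = v²/r = (8.753 × 10^6)² / 1.323 × 10^-11 = 5.791 × 10^24 m/s²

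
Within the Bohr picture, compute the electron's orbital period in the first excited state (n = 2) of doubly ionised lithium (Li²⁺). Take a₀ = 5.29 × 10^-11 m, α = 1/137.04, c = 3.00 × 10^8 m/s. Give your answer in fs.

0.135 fs

r = n²a₀/Z = 2²·5.29 × 10^-11/3 = 7.05 × 10^-11 m
v = Zαc/n = 3·0.00730·3.00 × 10^8/2 = 3.28 × 10^6 m/s
T = 2πr/v = 1.35 × 10^-16 s = 0.135 fs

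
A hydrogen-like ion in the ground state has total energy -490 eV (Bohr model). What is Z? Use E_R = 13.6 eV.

E_n = −E_R Z²/n² ⇒ Z² = −E_n n²/E_R = 490 × 1² / 13.6 ≈ 36.03
Z = 6

6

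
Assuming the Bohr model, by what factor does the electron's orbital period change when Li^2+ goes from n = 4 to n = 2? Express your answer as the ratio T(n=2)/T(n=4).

1/8

T ∝ Z^-2 · n^3; with Z fixed, T ∝ n^3.
T(n=2)/T(n=4) = (2/4)^3 = 1/8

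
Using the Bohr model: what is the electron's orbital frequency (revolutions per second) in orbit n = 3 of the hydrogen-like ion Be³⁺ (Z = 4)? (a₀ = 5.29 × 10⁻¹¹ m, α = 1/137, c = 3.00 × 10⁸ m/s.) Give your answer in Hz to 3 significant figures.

r = n²a₀/Z = 1.19 × 10⁻¹⁰ m, v = Zαc/n = 2.92 × 10⁶ m/s
f = v/(2πr) = 3.90 × 10¹⁵ Hz

3.90 × 10¹⁵ Hz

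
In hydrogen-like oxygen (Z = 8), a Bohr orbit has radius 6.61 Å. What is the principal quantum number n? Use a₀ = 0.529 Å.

r_n = n²a₀/Z ⇒ n² = rZ/a₀ = 6.61 × 8 / 0.529 ≈ 99.96
n = 10

10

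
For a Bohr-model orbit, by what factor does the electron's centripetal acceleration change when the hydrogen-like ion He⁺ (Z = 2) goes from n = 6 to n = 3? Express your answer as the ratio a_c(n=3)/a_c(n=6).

16

a_c ∝ Z^3 · n^-4; with Z fixed, a_c ∝ n^-4.
a_c(n=3)/a_c(n=6) = (3/6)^-4 = 16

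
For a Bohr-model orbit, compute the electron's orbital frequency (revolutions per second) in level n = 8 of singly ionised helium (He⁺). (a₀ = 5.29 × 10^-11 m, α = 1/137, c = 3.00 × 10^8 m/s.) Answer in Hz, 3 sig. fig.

r = n²a₀/Z = 1.69 × 10^-9 m, v = Zαc/n = 5.47 × 10^5 m/s
f = v/(2πr) = 5.15 × 10^13 Hz

5.15 × 10^13 Hz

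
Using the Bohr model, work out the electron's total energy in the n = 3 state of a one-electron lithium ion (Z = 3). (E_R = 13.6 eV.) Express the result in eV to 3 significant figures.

-13.6 eV

E_n = −E_R·Z²/n² = −13.6 × 3²/3² = -13.6 eV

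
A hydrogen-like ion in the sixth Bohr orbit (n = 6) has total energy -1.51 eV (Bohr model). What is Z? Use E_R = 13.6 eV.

E_n = −E_R Z²/n² ⇒ Z² = −E_n n²/E_R = 1.51 × 6² / 13.6 ≈ 4.00
Z = 2

2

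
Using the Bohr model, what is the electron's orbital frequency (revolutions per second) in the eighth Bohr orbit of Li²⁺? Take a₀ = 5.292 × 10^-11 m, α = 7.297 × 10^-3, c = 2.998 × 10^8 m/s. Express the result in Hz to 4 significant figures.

r = n²a₀/Z = 1.129 × 10^-9 m, v = Zαc/n = 8.204 × 10^5 m/s
f = v/(2πr) = 1.157 × 10^14 Hz

1.157 × 10^14 Hz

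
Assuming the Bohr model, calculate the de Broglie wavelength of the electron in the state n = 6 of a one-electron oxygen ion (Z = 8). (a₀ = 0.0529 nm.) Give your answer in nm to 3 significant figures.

The Bohr quantisation condition is nλ = 2πr_n.
r_n = n²a₀/Z = 0.238 nm
λ = 2πr_n/n = 2π·0.238/6 = 0.249 nm

0.249 nm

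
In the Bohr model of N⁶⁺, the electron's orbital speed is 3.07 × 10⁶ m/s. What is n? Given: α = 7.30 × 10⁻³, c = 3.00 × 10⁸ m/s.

v_n = Zαc/n ⇒ n = Zαc/v = 7 × 0.00730 × 3.00 × 10⁸ / 3.07 × 10⁶ ≈ 4.99
n = 5

5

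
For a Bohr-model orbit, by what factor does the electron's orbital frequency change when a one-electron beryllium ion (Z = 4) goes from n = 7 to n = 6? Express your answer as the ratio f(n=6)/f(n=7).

343/216

f ∝ Z^2 · n^-3; with Z fixed, f ∝ n^-3.
f(n=6)/f(n=7) = (6/7)^-3 = 343/216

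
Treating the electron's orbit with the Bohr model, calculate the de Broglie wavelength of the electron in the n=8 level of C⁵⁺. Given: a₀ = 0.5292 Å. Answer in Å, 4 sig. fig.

4.433 Å

The Bohr quantisation condition is nλ = 2πr_n.
r_n = n²a₀/Z = 5.645 Å
λ = 2πr_n/n = 2π·5.645/8 = 4.433 Å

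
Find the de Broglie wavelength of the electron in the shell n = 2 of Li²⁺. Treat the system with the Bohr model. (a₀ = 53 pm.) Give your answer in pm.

220 pm

The Bohr quantisation condition is nλ = 2πr_n.
r_n = n²a₀/Z = 71 pm
λ = 2πr_n/n = 2π·71/2 = 220 pm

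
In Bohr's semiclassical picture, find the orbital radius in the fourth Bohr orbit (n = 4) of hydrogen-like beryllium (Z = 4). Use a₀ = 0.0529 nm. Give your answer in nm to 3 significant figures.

r_n = n²a₀/Z = 4² × 0.0529 / 4
    = 16 × 0.0529 / 4 = 0.212 nm

0.212 nm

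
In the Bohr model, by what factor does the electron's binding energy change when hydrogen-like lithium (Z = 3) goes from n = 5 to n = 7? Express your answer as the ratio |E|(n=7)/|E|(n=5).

|E| ∝ Z^2 · n^-2; with Z fixed, |E| ∝ n^-2.
|E|(n=7)/|E|(n=5) = (7/5)^-2 = 25/49

25/49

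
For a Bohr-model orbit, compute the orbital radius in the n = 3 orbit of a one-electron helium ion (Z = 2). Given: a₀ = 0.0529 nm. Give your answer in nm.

0.238 nm

r_n = n²a₀/Z = 3² × 0.0529 / 2
    = 9 × 0.0529 / 2 = 0.238 nm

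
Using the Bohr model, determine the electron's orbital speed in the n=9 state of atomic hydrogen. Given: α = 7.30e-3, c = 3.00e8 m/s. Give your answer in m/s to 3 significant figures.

v_n = Zαc/n = 1 × 0.00730 × 3.00e8 / 9
    = 2.43e5 m/s

2.43e5 m/s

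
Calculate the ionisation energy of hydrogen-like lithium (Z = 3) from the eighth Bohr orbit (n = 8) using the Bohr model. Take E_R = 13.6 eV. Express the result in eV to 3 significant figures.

E_n = −E_R·Z²/n² = −13.6 × 3²/8² eV = -1.91 eV
Ionisation energy = −E_n = 1.91 eV

1.91 eV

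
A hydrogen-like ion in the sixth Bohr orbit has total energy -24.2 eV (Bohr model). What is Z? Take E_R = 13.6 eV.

E_n = −E_R Z²/n² ⇒ Z² = −E_n n²/E_R = 24.2 × 6² / 13.6 ≈ 64.06
Z = 8

8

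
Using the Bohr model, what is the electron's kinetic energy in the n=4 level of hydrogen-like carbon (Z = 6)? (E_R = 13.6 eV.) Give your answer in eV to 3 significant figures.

For a Coulomb orbit the virial theorem gives K = −E_n.
E_n = −E_R·Z²/n², so K = E_R·Z²/n² = 13.6 × 6²/4² = 30.6 eV

30.6 eV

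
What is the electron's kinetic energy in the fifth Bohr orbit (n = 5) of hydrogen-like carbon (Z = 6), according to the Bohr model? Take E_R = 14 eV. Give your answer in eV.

20 eV

For a Coulomb orbit the virial theorem gives K = −E_n.
E_n = −E_R·Z²/n², so K = E_R·Z²/n² = 14 × 6²/5² = 20 eV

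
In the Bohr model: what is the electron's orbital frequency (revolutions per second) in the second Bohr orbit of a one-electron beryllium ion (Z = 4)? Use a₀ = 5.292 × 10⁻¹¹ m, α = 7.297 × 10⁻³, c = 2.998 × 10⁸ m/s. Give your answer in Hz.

r = n²a₀/Z = 5.292 × 10⁻¹¹ m, v = Zαc/n = 4.375 × 10⁶ m/s
f = v/(2πr) = 1.316 × 10¹⁶ Hz

1.316 × 10¹⁶ Hz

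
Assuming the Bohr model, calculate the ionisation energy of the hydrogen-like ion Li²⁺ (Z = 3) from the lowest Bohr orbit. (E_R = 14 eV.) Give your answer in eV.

130 eV

E_n = −E_R·Z²/n² = −14 × 3²/1² eV = -130 eV
Ionisation energy = −E_n = 130 eV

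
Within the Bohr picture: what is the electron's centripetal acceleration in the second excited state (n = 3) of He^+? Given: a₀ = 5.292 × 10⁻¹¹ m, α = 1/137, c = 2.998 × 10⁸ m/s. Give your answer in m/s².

8.937 × 10²¹ m/s²

r = n²a₀/Z = 2.381 × 10⁻¹⁰ m, v = Zαc/n = 1.459 × 10⁶ m/s
a = v²/r = (1.459 × 10⁶)² / 2.381 × 10⁻¹⁰ = 8.937 × 10²¹ m/s²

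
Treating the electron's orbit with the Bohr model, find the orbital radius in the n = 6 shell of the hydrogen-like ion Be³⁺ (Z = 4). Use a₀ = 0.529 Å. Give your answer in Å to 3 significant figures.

r_n = n²a₀/Z = 6² × 0.529 / 4
    = 36 × 0.529 / 4 = 4.76 Å

4.76 Å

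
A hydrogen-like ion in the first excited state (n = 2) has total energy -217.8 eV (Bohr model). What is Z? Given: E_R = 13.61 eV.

8

E_n = −E_R Z²/n² ⇒ Z² = −E_n n²/E_R = 217.8 × 2² / 13.61 ≈ 64.01
Z = 8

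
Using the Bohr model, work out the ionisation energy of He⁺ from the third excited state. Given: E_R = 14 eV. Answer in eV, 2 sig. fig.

3.5 eV

E_n = −E_R·Z²/n² = −14 × 2²/4² eV = -3.5 eV
Ionisation energy = −E_n = 3.5 eV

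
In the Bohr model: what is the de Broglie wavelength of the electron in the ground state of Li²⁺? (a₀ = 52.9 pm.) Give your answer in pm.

The Bohr quantisation condition is nλ = 2πr_n.
r_n = n²a₀/Z = 17.6 pm
λ = 2πr_n/n = 2π·17.6/1 = 111 pm

111 pm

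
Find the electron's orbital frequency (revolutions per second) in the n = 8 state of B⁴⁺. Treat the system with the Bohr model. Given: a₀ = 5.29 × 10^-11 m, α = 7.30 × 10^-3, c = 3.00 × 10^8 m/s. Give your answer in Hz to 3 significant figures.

3.22 × 10^14 Hz

r = n²a₀/Z = 6.77 × 10^-10 m, v = Zαc/n = 1.37 × 10^6 m/s
f = v/(2πr) = 3.22 × 10^14 Hz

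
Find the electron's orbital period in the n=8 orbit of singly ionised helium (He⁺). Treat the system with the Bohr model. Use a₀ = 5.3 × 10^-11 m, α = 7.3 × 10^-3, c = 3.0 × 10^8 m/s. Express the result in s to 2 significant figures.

1.9 × 10^-14 s

r = n²a₀/Z = 8²·5.3 × 10^-11/2 = 1.7 × 10^-9 m
v = Zαc/n = 2·0.0073·3.0 × 10^8/8 = 5.5 × 10^5 m/s
T = 2πr/v = 1.9 × 10^-14 s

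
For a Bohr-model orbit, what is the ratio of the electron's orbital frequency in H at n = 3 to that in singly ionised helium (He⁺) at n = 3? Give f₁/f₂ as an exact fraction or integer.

f ∝ Z^2 · n^-3
f₁/f₂ = (1/2)^2 · (3/3)^-3 = 1/4

1/4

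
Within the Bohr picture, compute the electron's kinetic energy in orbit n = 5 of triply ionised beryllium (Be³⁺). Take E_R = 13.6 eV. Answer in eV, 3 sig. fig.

For a Coulomb orbit the virial theorem gives K = −E_n.
E_n = −E_R·Z²/n², so K = E_R·Z²/n² = 13.6 × 4²/5² = 8.70 eV

8.70 eV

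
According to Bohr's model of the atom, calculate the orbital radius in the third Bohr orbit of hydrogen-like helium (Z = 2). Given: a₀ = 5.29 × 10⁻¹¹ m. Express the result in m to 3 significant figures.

r_n = n²a₀/Z = 3² × 5.29 × 10⁻¹¹ / 2
    = 9 × 5.29 × 10⁻¹¹ / 2 = 2.38 × 10⁻¹⁰ m

2.38 × 10⁻¹⁰ m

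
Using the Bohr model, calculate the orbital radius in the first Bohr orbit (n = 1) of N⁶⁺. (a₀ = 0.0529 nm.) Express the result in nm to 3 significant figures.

0.00756 nm

r_n = n²a₀/Z = 1² × 0.0529 / 7
    = 1 × 0.0529 / 7 = 0.00756 nm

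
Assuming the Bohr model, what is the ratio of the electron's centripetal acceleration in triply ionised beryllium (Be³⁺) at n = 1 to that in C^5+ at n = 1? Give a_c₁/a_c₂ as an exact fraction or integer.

8/27

a_c ∝ Z^3 · n^-4
a_c₁/a_c₂ = (4/6)^3 · (1/1)^-4 = 8/27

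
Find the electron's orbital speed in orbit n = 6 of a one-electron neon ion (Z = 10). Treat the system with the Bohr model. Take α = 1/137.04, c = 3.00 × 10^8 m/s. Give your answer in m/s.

3.65 × 10^6 m/s

v_n = Zαc/n = 10 × 0.00730 × 3.00 × 10^8 / 6
    = 3.65 × 10^6 m/s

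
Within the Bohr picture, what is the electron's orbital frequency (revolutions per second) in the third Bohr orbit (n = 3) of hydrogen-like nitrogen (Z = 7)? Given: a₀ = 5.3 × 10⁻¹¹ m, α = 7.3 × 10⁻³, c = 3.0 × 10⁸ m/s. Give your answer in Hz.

1.2 × 10¹⁶ Hz

r = n²a₀/Z = 6.8 × 10⁻¹¹ m, v = Zαc/n = 5.1 × 10⁶ m/s
f = v/(2πr) = 1.2 × 10¹⁶ Hz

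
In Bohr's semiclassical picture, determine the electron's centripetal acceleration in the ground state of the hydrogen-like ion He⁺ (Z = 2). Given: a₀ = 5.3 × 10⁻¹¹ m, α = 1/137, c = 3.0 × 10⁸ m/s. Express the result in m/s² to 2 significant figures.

r = n²a₀/Z = 2.6 × 10⁻¹¹ m, v = Zαc/n = 4.4 × 10⁶ m/s
a = v²/r = (4.4 × 10⁶)² / 2.6 × 10⁻¹¹ = 7.2 × 10²³ m/s²

7.2 × 10²³ m/s²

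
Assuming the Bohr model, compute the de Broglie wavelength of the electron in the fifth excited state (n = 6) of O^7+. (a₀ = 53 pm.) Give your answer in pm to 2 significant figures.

The Bohr quantisation condition is nλ = 2πr_n.
r_n = n²a₀/Z = 240 pm
λ = 2πr_n/n = 2π·240/6 = 250 pm

250 pm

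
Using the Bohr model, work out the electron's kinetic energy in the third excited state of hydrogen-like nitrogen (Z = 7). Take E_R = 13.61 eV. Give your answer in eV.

For a Coulomb orbit the virial theorem gives K = −E_n.
E_n = −E_R·Z²/n², so K = E_R·Z²/n² = 13.61 × 7²/4² = 41.68 eV

41.68 eV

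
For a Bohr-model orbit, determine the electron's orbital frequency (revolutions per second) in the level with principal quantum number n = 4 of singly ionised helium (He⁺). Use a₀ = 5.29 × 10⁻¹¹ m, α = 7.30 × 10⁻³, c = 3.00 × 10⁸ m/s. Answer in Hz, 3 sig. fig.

4.12 × 10¹⁴ Hz

r = n²a₀/Z = 4.23 × 10⁻¹⁰ m, v = Zαc/n = 1.09 × 10⁶ m/s
f = v/(2πr) = 4.12 × 10¹⁴ Hz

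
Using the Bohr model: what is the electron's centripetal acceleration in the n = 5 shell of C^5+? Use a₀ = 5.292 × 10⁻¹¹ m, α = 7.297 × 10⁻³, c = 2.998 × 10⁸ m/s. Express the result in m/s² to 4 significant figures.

r = n²a₀/Z = 2.205 × 10⁻¹⁰ m, v = Zαc/n = 2.625 × 10⁶ m/s
a = v²/r = (2.625 × 10⁶)² / 2.205 × 10⁻¹⁰ = 3.125 × 10²² m/s²

3.125 × 10²² m/s²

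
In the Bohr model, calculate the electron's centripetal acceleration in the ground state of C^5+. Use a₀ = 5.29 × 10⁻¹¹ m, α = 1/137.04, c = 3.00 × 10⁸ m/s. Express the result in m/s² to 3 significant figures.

r = n²a₀/Z = 8.82 × 10⁻¹² m, v = Zαc/n = 1.31 × 10⁷ m/s
a = v²/r = (1.31 × 10⁷)² / 8.82 × 10⁻¹² = 1.96 × 10²⁵ m/s²

1.96 × 10²⁵ m/s²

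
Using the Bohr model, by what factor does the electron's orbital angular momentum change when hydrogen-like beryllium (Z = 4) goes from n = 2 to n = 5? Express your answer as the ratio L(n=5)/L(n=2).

5/2

L = nℏ depends only on n, so L ∝ n.
L(n=5)/L(n=2) = (5/2)^1 = 5/2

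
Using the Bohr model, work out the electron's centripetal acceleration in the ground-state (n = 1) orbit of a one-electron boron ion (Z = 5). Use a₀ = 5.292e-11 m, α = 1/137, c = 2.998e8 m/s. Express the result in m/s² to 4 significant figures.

1.131e25 m/s²

r = n²a₀/Z = 1.058e-11 m, v = Zαc/n = 1.094e7 m/s
a = v²/r = (1.094e7)² / 1.058e-11 = 1.131e25 m/s²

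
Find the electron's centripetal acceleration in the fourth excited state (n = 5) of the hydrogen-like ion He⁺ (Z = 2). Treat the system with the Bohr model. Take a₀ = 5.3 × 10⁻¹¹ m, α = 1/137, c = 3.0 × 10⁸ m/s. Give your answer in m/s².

r = n²a₀/Z = 6.6 × 10⁻¹⁰ m, v = Zαc/n = 8.8 × 10⁵ m/s
a = v²/r = (8.8 × 10⁵)² / 6.6 × 10⁻¹⁰ = 1.2 × 10²¹ m/s²

1.2 × 10²¹ m/s²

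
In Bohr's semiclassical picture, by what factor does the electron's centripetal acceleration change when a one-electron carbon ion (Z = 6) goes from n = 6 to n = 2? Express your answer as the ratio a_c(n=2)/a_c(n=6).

81

a_c ∝ Z^3 · n^-4; with Z fixed, a_c ∝ n^-4.
a_c(n=2)/a_c(n=6) = (2/6)^-4 = 81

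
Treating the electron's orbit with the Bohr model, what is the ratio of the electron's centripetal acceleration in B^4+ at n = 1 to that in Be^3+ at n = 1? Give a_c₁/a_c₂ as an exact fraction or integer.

125/64

a_c ∝ Z^3 · n^-4
a_c₁/a_c₂ = (5/4)^3 · (1/1)^-4 = 125/64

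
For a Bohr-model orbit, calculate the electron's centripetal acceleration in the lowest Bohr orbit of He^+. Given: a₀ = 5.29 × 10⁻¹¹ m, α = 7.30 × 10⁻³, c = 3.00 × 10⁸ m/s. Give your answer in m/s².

r = n²a₀/Z = 2.65 × 10⁻¹¹ m, v = Zαc/n = 4.38 × 10⁶ m/s
a = v²/r = (4.38 × 10⁶)² / 2.65 × 10⁻¹¹ = 7.25 × 10²³ m/s²

7.25 × 10²³ m/s²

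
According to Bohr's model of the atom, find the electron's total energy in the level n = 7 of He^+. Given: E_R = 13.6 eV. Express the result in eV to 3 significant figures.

E_n = −E_R·Z²/n² = −13.6 × 2²/7² = -1.11 eV

-1.11 eV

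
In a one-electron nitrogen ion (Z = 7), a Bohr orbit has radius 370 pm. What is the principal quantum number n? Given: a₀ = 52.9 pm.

r_n = n²a₀/Z ⇒ n² = rZ/a₀ = 370 × 7 / 52.9 ≈ 48.96
n = 7

7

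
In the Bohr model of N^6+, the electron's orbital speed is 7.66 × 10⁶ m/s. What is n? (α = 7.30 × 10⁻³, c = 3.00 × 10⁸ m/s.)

2

v_n = Zαc/n ⇒ n = Zαc/v = 7 × 0.00730 × 3.00 × 10⁸ / 7.66 × 10⁶ ≈ 2.00
n = 2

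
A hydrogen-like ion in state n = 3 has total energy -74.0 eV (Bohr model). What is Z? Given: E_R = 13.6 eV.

E_n = −E_R Z²/n² ⇒ Z² = −E_n n²/E_R = 74.0 × 3² / 13.6 ≈ 48.97
Z = 7

7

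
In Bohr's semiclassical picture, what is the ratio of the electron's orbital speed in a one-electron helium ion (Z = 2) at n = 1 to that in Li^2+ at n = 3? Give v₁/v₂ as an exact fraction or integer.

2

v ∝ Z^1 · n^-1
v₁/v₂ = (2/3)^1 · (1/3)^-1 = 2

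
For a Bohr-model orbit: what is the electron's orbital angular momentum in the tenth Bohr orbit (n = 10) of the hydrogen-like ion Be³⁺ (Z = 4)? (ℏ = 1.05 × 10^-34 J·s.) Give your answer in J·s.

L_n = nℏ = 10 × 1.05 × 10^-34 = 1.05 × 10^-33 J·s

1.05 × 10^-33 J·s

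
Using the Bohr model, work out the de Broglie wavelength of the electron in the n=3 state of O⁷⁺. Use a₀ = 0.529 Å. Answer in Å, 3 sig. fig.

1.25 Å

The Bohr quantisation condition is nλ = 2πr_n.
r_n = n²a₀/Z = 0.595 Å
λ = 2πr_n/n = 2π·0.595/3 = 1.25 Å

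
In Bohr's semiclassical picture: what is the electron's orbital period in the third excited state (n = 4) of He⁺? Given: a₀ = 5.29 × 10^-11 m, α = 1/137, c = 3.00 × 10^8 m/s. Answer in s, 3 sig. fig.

r = n²a₀/Z = 4²·5.29 × 10^-11/2 = 4.23 × 10^-10 m
v = Zαc/n = 2·0.00730·3.00 × 10^8/4 = 1.09 × 10^6 m/s
T = 2πr/v = 2.43 × 10^-15 s

2.43 × 10^-15 s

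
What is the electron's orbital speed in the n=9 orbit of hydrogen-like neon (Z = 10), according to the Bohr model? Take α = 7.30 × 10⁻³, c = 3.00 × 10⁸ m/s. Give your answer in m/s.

2.43 × 10⁶ m/s

v_n = Zαc/n = 10 × 0.00730 × 3.00 × 10⁸ / 9
    = 2.43 × 10⁶ m/s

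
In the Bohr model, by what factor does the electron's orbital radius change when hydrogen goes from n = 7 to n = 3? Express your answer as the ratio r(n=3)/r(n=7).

9/49

r ∝ Z^-1 · n^2; with Z fixed, r ∝ n^2.
r(n=3)/r(n=7) = (3/7)^2 = 9/49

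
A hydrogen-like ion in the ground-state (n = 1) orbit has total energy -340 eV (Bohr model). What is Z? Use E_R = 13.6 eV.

E_n = −E_R Z²/n² ⇒ Z² = −E_n n²/E_R = 340 × 1² / 13.6 ≈ 25.00
Z = 5

5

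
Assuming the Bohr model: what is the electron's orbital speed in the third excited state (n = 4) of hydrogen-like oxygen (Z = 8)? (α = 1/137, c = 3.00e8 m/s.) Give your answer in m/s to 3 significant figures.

4.38e6 m/s

v_n = Zαc/n = 8 × 0.00730 × 3.00e8 / 4
    = 4.38e6 m/s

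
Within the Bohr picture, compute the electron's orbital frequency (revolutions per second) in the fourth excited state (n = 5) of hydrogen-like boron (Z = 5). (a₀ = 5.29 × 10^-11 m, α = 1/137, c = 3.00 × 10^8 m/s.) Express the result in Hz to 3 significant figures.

1.32 × 10^15 Hz

r = n²a₀/Z = 2.64 × 10^-10 m, v = Zαc/n = 2.19 × 10^6 m/s
f = v/(2πr) = 1.32 × 10^15 Hz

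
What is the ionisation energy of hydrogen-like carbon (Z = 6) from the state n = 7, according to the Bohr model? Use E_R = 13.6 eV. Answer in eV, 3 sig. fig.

9.99 eV

E_n = −E_R·Z²/n² = −13.6 × 6²/7² eV = -9.99 eV
Ionisation energy = −E_n = 9.99 eV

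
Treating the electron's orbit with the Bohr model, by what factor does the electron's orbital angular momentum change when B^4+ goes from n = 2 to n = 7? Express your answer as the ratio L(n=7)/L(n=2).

L = nℏ depends only on n, so L ∝ n.
L(n=7)/L(n=2) = (7/2)^1 = 7/2

7/2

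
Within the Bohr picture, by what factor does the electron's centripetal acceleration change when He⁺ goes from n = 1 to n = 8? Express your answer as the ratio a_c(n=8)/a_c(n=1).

a_c ∝ Z^3 · n^-4; with Z fixed, a_c ∝ n^-4.
a_c(n=8)/a_c(n=1) = (8/1)^-4 = 1/4096

1/4096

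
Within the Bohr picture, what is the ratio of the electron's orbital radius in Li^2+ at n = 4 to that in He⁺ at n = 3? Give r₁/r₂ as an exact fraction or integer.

32/27

r ∝ Z^-1 · n^2
r₁/r₂ = (3/2)^-1 · (4/3)^2 = 32/27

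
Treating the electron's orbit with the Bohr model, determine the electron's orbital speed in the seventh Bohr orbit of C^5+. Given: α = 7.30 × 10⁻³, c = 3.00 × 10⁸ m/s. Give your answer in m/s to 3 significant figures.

v_n = Zαc/n = 6 × 0.00730 × 3.00 × 10⁸ / 7
    = 1.88 × 10⁶ m/s

1.88 × 10⁶ m/s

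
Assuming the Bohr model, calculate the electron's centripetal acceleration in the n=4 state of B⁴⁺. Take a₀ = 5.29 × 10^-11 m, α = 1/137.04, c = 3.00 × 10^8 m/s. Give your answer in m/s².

r = n²a₀/Z = 1.69 × 10^-10 m, v = Zαc/n = 2.74 × 10^6 m/s
a = v²/r = (2.74 × 10^6)² / 1.69 × 10^-10 = 4.42 × 10^22 m/s²

4.42 × 10^22 m/s²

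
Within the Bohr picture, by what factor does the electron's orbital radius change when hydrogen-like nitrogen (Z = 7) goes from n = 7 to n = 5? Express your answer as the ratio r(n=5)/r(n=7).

r ∝ Z^-1 · n^2; with Z fixed, r ∝ n^2.
r(n=5)/r(n=7) = (5/7)^2 = 25/49

25/49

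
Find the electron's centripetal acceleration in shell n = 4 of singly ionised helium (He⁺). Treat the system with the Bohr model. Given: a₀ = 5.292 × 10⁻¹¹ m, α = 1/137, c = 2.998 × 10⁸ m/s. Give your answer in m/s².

2.828 × 10²¹ m/s²

r = n²a₀/Z = 4.234 × 10⁻¹⁰ m, v = Zαc/n = 1.094 × 10⁶ m/s
a = v²/r = (1.094 × 10⁶)² / 4.234 × 10⁻¹⁰ = 2.828 × 10²¹ m/s²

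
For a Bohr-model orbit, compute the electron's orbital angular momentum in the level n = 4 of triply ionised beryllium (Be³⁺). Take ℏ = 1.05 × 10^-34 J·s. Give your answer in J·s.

L_n = nℏ = 4 × 1.05 × 10^-34 = 4.20 × 10^-34 J·s

4.20 × 10^-34 J·s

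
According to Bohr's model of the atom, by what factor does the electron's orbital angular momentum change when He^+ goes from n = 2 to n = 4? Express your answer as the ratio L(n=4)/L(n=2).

L = nℏ depends only on n, so L ∝ n.
L(n=4)/L(n=2) = (4/2)^1 = 2

2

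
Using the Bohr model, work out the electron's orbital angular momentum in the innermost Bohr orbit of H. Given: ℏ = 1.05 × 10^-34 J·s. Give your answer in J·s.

L_n = nℏ = 1 × 1.05 × 10^-34 = 1.05 × 10^-34 J·s

1.05 × 10^-34 J·s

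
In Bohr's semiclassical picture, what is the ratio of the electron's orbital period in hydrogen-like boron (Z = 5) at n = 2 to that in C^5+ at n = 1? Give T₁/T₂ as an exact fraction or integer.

288/25

T ∝ Z^-2 · n^3
T₁/T₂ = (5/6)^-2 · (2/1)^3 = 288/25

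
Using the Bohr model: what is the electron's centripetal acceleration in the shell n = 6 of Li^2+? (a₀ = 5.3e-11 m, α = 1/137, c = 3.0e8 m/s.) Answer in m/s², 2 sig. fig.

1.9e21 m/s²

r = n²a₀/Z = 6.4e-10 m, v = Zαc/n = 1.1e6 m/s
a = v²/r = (1.1e6)² / 6.4e-10 = 1.9e21 m/s²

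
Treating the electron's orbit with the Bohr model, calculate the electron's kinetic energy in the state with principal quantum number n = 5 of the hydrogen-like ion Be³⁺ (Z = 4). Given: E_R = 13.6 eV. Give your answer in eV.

8.70 eV

For a Coulomb orbit the virial theorem gives K = −E_n.
E_n = −E_R·Z²/n², so K = E_R·Z²/n² = 13.6 × 4²/5² = 8.70 eV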